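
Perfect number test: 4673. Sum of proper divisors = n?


Proper divisors of 4673: 1
Sum = 1 = 1

No, 4673 is not perfect (1 ≠ 4673)


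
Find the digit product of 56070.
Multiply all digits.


5 × 6 × 0 × 7 × 0 = 0


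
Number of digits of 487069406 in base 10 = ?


487069406 has 9 digits in base 10
floor(log10(487069406)) + 1 = floor(8.6876) + 1 = 9

9 digits (base 10)


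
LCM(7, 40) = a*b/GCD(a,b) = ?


GCD(7, 40) = 1
LCM = 7*40/1 = 280/1 = 280

LCM = 280


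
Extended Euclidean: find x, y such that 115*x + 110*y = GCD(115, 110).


Tabular extended Euclidean (each row: r = 115*s + 110*t):
r=115, s=1, t=0
r=110, s=0, t=1
q=1: r=5, s=1, t=-1   [115*(1) + 110*(-1) = 5]
q=22: r=0, s=-22, t=23   [115*(-22) + 110*(23) = 0]
GCD = 5; from the row with r=5: x=1, y=-1
Check: 115*(1) + 110*(-1) = 115 - 110 = 5

GCD = 5, x = 1, y = -1


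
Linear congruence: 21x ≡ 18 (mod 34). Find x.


GCD(21, 34) = 1, unique solution
a^(-1) mod 34 = 13
x = 13 * 18 mod 34 = 30

x ≡ 30 (mod 34)


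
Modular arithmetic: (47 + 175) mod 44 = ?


47 + 175 = 222
222 mod 44 = 2


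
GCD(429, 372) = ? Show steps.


429 = 1 * 372 + 57
372 = 6 * 57 + 30
57 = 1 * 30 + 27
30 = 1 * 27 + 3
27 = 9 * 3 + 0
GCD = 3


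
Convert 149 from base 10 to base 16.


149 (base 10) = 149 (decimal)
149 (decimal) = 95 (base 16)


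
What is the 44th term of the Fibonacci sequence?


Sequence: 1, 1, 2, 3, 5, 8, 13, 21, 34, 55, 89, 144, 233, 377, 610, 987, 1597, 2584, 4181, 6765, 10946, 17711, 28657, 46368, 75025, 121393, 196418, 317811, 514229, 832040, 1346269, 2178309, 3524578, 5702887, 9227465, 14930352, 24157817, 39088169, 63245986, 102334155, 165580141, 267914296, 433494437, 701408733
F(44) = 701408733


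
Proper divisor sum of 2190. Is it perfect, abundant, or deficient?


Proper divisors: 1, 2, 3, 5, 6, 10, 15, 30, 73, 146, 219, 365, 438, 730, 1095
Sum = 1 + 2 + 3 + 5 + 6 + 10 + 15 + 30 + 73 + 146 + 219 + 365 + 438 + 730 + 1095 = 3138
3138 > 2190 → abundant

s(2190) = 3138 (abundant)


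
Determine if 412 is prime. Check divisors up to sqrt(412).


412 / 2 = 206 (exact division)
412 is NOT prime.

No, 412 is not prime


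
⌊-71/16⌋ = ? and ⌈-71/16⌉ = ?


-71/16 = -4.4375
floor = -5
ceil = -4

floor = -5, ceil = -4


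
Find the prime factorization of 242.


242 / 2 = 121
121 / 11 = 11
11 / 11 = 1
242 = 2 × 11^2


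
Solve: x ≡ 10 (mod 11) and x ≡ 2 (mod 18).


M = 11*18 = 198
M1 = M/11 = 18, M2 = M/18 = 11
M1^(-1) mod 11 = 8, M2^(-1) mod 18 = 5
x = 10*18*8 + 2*11*5 = 1550
1550 mod 198 = 164
Check: 164 mod 11 = 10 ✓, 164 mod 18 = 2 ✓

x ≡ 164 (mod 198)


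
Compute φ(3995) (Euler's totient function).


3995 = 5 × 17 × 47
Prime factors: 5, 17, 47
φ(3995) = 3995 × (1-1/5) × (1-1/17) × (1-1/47)
= 3995 × 4/5 × 16/17 × 46/47 = 2944

φ(3995) = 2944


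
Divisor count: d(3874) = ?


3874 = 2^1 × 13^1 × 149^1
d(3874) = (1+1) × (1+1) × (1+1) = 8

8 divisors


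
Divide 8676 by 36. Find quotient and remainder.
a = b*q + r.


8676 = 36 * 241 + 0
Check: 8676 + 0 = 8676

q = 241, r = 0


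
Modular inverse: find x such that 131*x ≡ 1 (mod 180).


Use the extended Euclidean algorithm on (180, 131); each row r = 180*s + 131*t:
r=180, s=1, t=0
r=131, s=0, t=1
q=1: r=49, s=1, t=-1   [180*(1) + 131*(-1) = 49]
q=2: r=33, s=-2, t=3   [180*(-2) + 131*(3) = 33]
q=1: r=16, s=3, t=-4   [180*(3) + 131*(-4) = 16]
q=2: r=1, s=-8, t=11   [180*(-8) + 131*(11) = 1]
q=16: r=0, s=131, t=-180   [180*(131) + 131*(-180) = 0]
GCD = 1 with t = 11, so 131*(11) ≡ 1 (mod 180)
Inverse = 11 mod 180 = 11
Check: 131 * 11 = 1441 ≡ 1 (mod 180)

131^(-1) ≡ 11 (mod 180)


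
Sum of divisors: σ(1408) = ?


Divisors of 1408: 1, 2, 4, 8, 11, 16, 22, 32, 44, 64, 88, 128, 176, 352, 704, 1408
Sum = 1 + 2 + 4 + 8 + 11 + 16 + 22 + 32 + 44 + 64 + 88 + 128 + 176 + 352 + 704 + 1408 = 3060

σ(1408) = 3060


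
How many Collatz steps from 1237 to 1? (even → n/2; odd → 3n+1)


1237 → 3712 → 1856 → 928 → 464 → 232 → 116 → 58 → 29 → 88 → 44 → 22 → 11 → 34 → 17 → 52 → 26 → 13 → 40 → 20 → 10 → 5 → 16 → 8 → 4 → 2 → 1
Total steps = 26

26 steps


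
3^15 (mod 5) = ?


3^1 mod 5 = 3
3^2 mod 5 = 4
3^3 mod 5 = 2
3^4 mod 5 = 1
3^5 mod 5 = 3
3^6 mod 5 = 4
3^7 mod 5 = 2
3^8 mod 5 = 1
3^9 mod 5 = 3
3^10 mod 5 = 4
3^11 mod 5 = 2
3^12 mod 5 = 1
3^13 mod 5 = 3
3^14 mod 5 = 4
3^15 mod 5 = 2


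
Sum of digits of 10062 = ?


1 + 0 + 0 + 6 + 2 = 9


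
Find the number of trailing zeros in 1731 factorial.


floor(1731/5) = 346
floor(1731/25) = 69
floor(1731/125) = 13
floor(1731/625) = 2
Total = 430

430 trailing zeros


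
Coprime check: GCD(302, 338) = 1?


Euclidean algorithm:
338 = 1 * 302 + 36
302 = 8 * 36 + 14
36 = 2 * 14 + 8
14 = 1 * 8 + 6
8 = 1 * 6 + 2
6 = 3 * 2 + 0
GCD(302, 338) = 2

No, not coprime (GCD = 2)


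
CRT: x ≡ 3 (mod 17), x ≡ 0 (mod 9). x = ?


M = 17*9 = 153
M1 = M/17 = 9, M2 = M/9 = 17
M1^(-1) mod 17 = 2, M2^(-1) mod 9 = 8
x = 3*9*2 + 0*17*8 = 54
54 mod 153 = 54
Check: 54 mod 17 = 3 ✓, 54 mod 9 = 0 ✓

x ≡ 54 (mod 153)


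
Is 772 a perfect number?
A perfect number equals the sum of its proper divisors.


Proper divisors of 772: 1, 2, 4, 193, 386
Sum = 1 + 2 + 4 + 193 + 386 = 586

No, 772 is not perfect (586 ≠ 772)


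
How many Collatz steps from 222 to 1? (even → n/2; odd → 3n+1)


222 → 111 → 334 → 167 → 502 → 251 → 754 → 377 → 1132 → 566 → 283 → 850 → 425 → 1276 → 638 → 319 → 958 → 479 → 1438 → 719 → 2158 → 1079 → 3238 → 1619 → 4858 → 2429 → 7288 → 3644 → 1822 → 911 → 2734 → 1367 → 4102 → 2051 → 6154 → 3077 → 9232 → 4616 → 2308 → 1154 → 577 → 1732 → 866 → 433 → 1300 → 650 → 325 → 976 → 488 → 244 → 122 → 61 → 184 → 92 → 46 → 23 → 70 → 35 → 106 → 53 → 160 → 80 → 40 → 20 → 10 → 5 → 16 → 8 → 4 → 2 → 1
Total steps = 70

70 steps


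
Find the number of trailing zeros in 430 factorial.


floor(430/5) = 86
floor(430/25) = 17
floor(430/125) = 3
Total = 106

106 trailing zeros


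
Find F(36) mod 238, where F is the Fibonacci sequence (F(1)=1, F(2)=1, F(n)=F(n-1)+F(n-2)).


F(k) mod 238 for k=1..36:
1, 1, 2, 3, 5, 8, 13, 21, 34, 55, 89, 144, 233, 139, 134, 35, 169, 204, 135, 101, 236, 99, 97, 196, 55, 13, 68, 81, 149, 230, 141, 133, 36, 169, 205, 136
F(36) mod 238 = 136


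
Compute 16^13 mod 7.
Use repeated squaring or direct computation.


16^1 mod 7 = 2
16^2 mod 7 = 4
16^3 mod 7 = 1
16^4 mod 7 = 2
16^5 mod 7 = 4
16^6 mod 7 = 1
16^7 mod 7 = 2
16^8 mod 7 = 4
16^9 mod 7 = 1
16^10 mod 7 = 2
16^11 mod 7 = 4
16^12 mod 7 = 1
16^13 mod 7 = 2


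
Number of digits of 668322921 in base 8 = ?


668322921 in base 8 = 4765346151
Number of digits = 10

10 digits (base 8)


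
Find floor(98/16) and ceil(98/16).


98/16 = 6.1250
floor = 6
ceil = 7

floor = 6, ceil = 7


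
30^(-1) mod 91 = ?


Use the extended Euclidean algorithm on (91, 30); each row r = 91*s + 30*t:
r=91, s=1, t=0
r=30, s=0, t=1
q=3: r=1, s=1, t=-3   [91*(1) + 30*(-3) = 1]
q=30: r=0, s=-30, t=91   [91*(-30) + 30*(91) = 0]
GCD = 1 with t = -3, so 30*(-3) ≡ 1 (mod 91)
Inverse = -3 mod 91 = 88
Check: 30 * 88 = 2640 ≡ 1 (mod 91)

30^(-1) ≡ 88 (mod 91)


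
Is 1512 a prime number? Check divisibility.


1512 / 2 = 756 (exact division)
1512 is NOT prime.

No, 1512 is not prime


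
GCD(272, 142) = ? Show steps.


272 = 1 * 142 + 130
142 = 1 * 130 + 12
130 = 10 * 12 + 10
12 = 1 * 10 + 2
10 = 5 * 2 + 0
GCD = 2


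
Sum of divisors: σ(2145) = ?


Divisors of 2145: 1, 3, 5, 11, 13, 15, 33, 39, 55, 65, 143, 165, 195, 429, 715, 2145
Sum = 1 + 3 + 5 + 11 + 13 + 15 + 33 + 39 + 55 + 65 + 143 + 165 + 195 + 429 + 715 + 2145 = 4032

σ(2145) = 4032


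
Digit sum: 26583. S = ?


2 + 6 + 5 + 8 + 3 = 24


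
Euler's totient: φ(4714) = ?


4714 = 2 × 2357
Prime factors: 2, 2357
φ(4714) = 4714 × (1-1/2) × (1-1/2357)
= 4714 × 1/2 × 2356/2357 = 2356

φ(4714) = 2356


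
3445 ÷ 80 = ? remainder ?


3445 = 80 * 43 + 5
Check: 3440 + 5 = 3445

q = 43, r = 5


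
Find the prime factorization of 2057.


2057 / 11 = 187
187 / 11 = 17
17 / 17 = 1
2057 = 11^2 × 17


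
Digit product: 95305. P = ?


9 × 5 × 3 × 0 × 5 = 0


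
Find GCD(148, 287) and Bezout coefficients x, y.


Tabular extended Euclidean (each row: r = 148*s + 287*t):
r=148, s=1, t=0
r=287, s=0, t=1
q=0: r=148, s=1, t=0   [148*(1) + 287*(0) = 148]
q=1: r=139, s=-1, t=1   [148*(-1) + 287*(1) = 139]
q=1: r=9, s=2, t=-1   [148*(2) + 287*(-1) = 9]
q=15: r=4, s=-31, t=16   [148*(-31) + 287*(16) = 4]
q=2: r=1, s=64, t=-33   [148*(64) + 287*(-33) = 1]
q=4: r=0, s=-287, t=148   [148*(-287) + 287*(148) = 0]
GCD = 1; from the row with r=1: x=64, y=-33
Check: 148*(64) + 287*(-33) = 9472 - 9471 = 1

GCD = 1, x = 64, y = -33


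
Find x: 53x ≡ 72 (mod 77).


GCD(53, 77) = 1, unique solution
a^(-1) mod 77 = 16
x = 16 * 72 mod 77 = 74

x ≡ 74 (mod 77)


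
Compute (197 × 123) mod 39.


197 × 123 = 24231
24231 mod 39 = 12


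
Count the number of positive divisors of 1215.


1215 = 3^5 × 5^1
d(1215) = (5+1) × (1+1) = 12

12 divisors


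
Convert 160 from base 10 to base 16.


160 (base 10) = 160 (decimal)
160 (decimal) = A0 (base 16)


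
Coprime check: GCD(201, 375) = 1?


Euclidean algorithm:
375 = 1 * 201 + 174
201 = 1 * 174 + 27
174 = 6 * 27 + 12
27 = 2 * 12 + 3
12 = 4 * 3 + 0
GCD(201, 375) = 3

No, not coprime (GCD = 3)


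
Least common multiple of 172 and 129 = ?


GCD(172, 129) = 43
LCM = 172*129/43 = 22188/43 = 516

LCM = 516


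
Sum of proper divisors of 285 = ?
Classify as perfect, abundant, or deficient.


Proper divisors: 1, 3, 5, 15, 19, 57, 95
Sum = 1 + 3 + 5 + 15 + 19 + 57 + 95 = 195
195 < 285 → deficient

s(285) = 195 (deficient)


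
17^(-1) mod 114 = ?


Use the extended Euclidean algorithm on (114, 17); each row r = 114*s + 17*t:
r=114, s=1, t=0
r=17, s=0, t=1
q=6: r=12, s=1, t=-6   [114*(1) + 17*(-6) = 12]
q=1: r=5, s=-1, t=7   [114*(-1) + 17*(7) = 5]
q=2: r=2, s=3, t=-20   [114*(3) + 17*(-20) = 2]
q=2: r=1, s=-7, t=47   [114*(-7) + 17*(47) = 1]
q=2: r=0, s=17, t=-114   [114*(17) + 17*(-114) = 0]
GCD = 1 with t = 47, so 17*(47) ≡ 1 (mod 114)
Inverse = 47 mod 114 = 47
Check: 17 * 47 = 799 ≡ 1 (mod 114)

17^(-1) ≡ 47 (mod 114)


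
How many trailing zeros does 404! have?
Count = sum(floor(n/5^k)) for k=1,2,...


floor(404/5) = 80
floor(404/25) = 16
floor(404/125) = 3
Total = 99

99 trailing zeros


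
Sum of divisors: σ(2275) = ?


Divisors of 2275: 1, 5, 7, 13, 25, 35, 65, 91, 175, 325, 455, 2275
Sum = 1 + 5 + 7 + 13 + 25 + 35 + 65 + 91 + 175 + 325 + 455 + 2275 = 3472

σ(2275) = 3472


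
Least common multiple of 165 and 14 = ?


GCD(165, 14) = 1
LCM = 165*14/1 = 2310/1 = 2310

LCM = 2310


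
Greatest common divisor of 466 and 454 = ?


466 = 1 * 454 + 12
454 = 37 * 12 + 10
12 = 1 * 10 + 2
10 = 5 * 2 + 0
GCD = 2


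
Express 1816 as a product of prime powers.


1816 / 2 = 908
908 / 2 = 454
454 / 2 = 227
227 / 227 = 1
1816 = 2^3 × 227


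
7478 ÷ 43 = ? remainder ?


7478 = 43 * 173 + 39
Check: 7439 + 39 = 7478

q = 173, r = 39


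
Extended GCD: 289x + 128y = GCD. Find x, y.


Tabular extended Euclidean (each row: r = 289*s + 128*t):
r=289, s=1, t=0
r=128, s=0, t=1
q=2: r=33, s=1, t=-2   [289*(1) + 128*(-2) = 33]
q=3: r=29, s=-3, t=7   [289*(-3) + 128*(7) = 29]
q=1: r=4, s=4, t=-9   [289*(4) + 128*(-9) = 4]
q=7: r=1, s=-31, t=70   [289*(-31) + 128*(70) = 1]
q=4: r=0, s=128, t=-289   [289*(128) + 128*(-289) = 0]
GCD = 1; from the row with r=1: x=-31, y=70
Check: 289*(-31) + 128*(70) = -8959 + 8960 = 1

GCD = 1, x = -31, y = 70


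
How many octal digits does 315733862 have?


315733862 in base 8 = 2264333546
Number of digits = 10

10 digits (base 8)


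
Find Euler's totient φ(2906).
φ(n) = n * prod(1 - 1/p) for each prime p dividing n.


2906 = 2 × 1453
Prime factors: 2, 1453
φ(2906) = 2906 × (1-1/2) × (1-1/1453)
= 2906 × 1/2 × 1452/1453 = 1452

φ(2906) = 1452


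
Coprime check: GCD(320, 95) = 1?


Euclidean algorithm:
320 = 3 * 95 + 35
95 = 2 * 35 + 25
35 = 1 * 25 + 10
25 = 2 * 10 + 5
10 = 2 * 5 + 0
GCD(320, 95) = 5

No, not coprime (GCD = 5)


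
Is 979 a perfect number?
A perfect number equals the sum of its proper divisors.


Proper divisors of 979: 1, 11, 89
Sum = 1 + 11 + 89 = 101

No, 979 is not perfect (101 ≠ 979)


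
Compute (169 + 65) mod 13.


169 + 65 = 234
234 mod 13 = 0


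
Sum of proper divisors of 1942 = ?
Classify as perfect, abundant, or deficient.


Proper divisors: 1, 2, 971
Sum = 1 + 2 + 971 = 974
974 < 1942 → deficient

s(1942) = 974 (deficient)


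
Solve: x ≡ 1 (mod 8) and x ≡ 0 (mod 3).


M = 8*3 = 24
M1 = M/8 = 3, M2 = M/3 = 8
M1^(-1) mod 8 = 3, M2^(-1) mod 3 = 2
x = 1*3*3 + 0*8*2 = 9
9 mod 24 = 9
Check: 9 mod 8 = 1 ✓, 9 mod 3 = 0 ✓

x ≡ 9 (mod 24)


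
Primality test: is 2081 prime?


Check divisors up to sqrt(2081) = 45.6180
No divisors found.
2081 is prime.

Yes, 2081 is prime


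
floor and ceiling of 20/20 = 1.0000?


20/20 = 1.0000
floor = 1
ceil = 1

floor = 1, ceil = 1


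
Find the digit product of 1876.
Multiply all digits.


1 × 8 × 7 × 6 = 336


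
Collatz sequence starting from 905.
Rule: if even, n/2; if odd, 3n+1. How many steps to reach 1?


905 → 2716 → 1358 → 679 → 2038 → 1019 → 3058 → 1529 → 4588 → 2294 → 1147 → 3442 → 1721 → 5164 → 2582 → 1291 → 3874 → 1937 → 5812 → 2906 → 1453 → 4360 → 2180 → 1090 → 545 → 1636 → 818 → 409 → 1228 → 614 → 307 → 922 → 461 → 1384 → 692 → 346 → 173 → 520 → 260 → 130 → 65 → 196 → 98 → 49 → 148 → 74 → 37 → 112 → 56 → 28 → 14 → 7 → 22 → 11 → 34 → 17 → 52 → 26 → 13 → 40 → 20 → 10 → 5 → 16 → 8 → 4 → 2 → 1
Total steps = 67

67 steps


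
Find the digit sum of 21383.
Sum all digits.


2 + 1 + 3 + 8 + 3 = 17


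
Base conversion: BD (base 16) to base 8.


BD (base 16) = 189 (decimal)
189 (decimal) = 275 (base 8)


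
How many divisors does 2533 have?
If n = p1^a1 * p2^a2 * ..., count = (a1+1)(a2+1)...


2533 = 17^1 × 149^1
d(2533) = (1+1) × (1+1) = 4

4 divisors


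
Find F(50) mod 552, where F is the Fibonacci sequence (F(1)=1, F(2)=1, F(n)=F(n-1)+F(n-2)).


F(k) mod 552 for k=1..50:
1, 1, 2, 3, 5, 8, 13, 21, 34, 55, 89, 144, 233, 377, 58, 435, 493, 376, 317, 141, 458, 47, 505, 0, 505, 505, 458, 411, 317, 176, 493, 117, 58, 175, 233, 408, 89, 497, 34, 531, 13, 544, 5, 549, 2, 551, 1, 0, 1, 1
F(50) mod 552 = 1


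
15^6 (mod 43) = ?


15^1 mod 43 = 15
15^2 mod 43 = 10
15^3 mod 43 = 21
15^4 mod 43 = 14
15^5 mod 43 = 38
15^6 mod 43 = 11


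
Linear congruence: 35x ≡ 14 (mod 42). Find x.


GCD(35, 42) = 7 divides 14
Divide: 5x ≡ 2 (mod 6)
x ≡ 4 (mod 6)


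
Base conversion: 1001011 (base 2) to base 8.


1001011 (base 2) = 75 (decimal)
75 (decimal) = 113 (base 8)


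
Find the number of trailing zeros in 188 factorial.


floor(188/5) = 37
floor(188/25) = 7
floor(188/125) = 1
Total = 45

45 trailing zeros


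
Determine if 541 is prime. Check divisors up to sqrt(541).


Check divisors up to sqrt(541) = 23.2594
No divisors found.
541 is prime.

Yes, 541 is prime


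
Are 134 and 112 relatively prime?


Euclidean algorithm:
134 = 1 * 112 + 22
112 = 5 * 22 + 2
22 = 11 * 2 + 0
GCD(134, 112) = 2

No, not coprime (GCD = 2)


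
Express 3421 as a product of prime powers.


3421 / 11 = 311
311 / 311 = 1
3421 = 11 × 311


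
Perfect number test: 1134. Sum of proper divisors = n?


Proper divisors of 1134: 1, 2, 3, 6, 7, 9, 14, 18, 21, 27, 42, 54, 63, 81, 126, 162, 189, 378, 567
Sum = 1 + 2 + 3 + 6 + 7 + 9 + 14 + 18 + 21 + 27 + 42 + 54 + 63 + 81 + 126 + 162 + 189 + 378 + 567 = 1770

No, 1134 is not perfect (1770 ≠ 1134)


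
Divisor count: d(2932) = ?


2932 = 2^2 × 733^1
d(2932) = (2+1) × (1+1) = 6

6 divisors


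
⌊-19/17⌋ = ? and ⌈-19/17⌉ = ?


-19/17 = -1.1176
floor = -2
ceil = -1

floor = -2, ceil = -1


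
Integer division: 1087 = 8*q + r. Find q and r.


1087 = 8 * 135 + 7
Check: 1080 + 7 = 1087

q = 135, r = 7


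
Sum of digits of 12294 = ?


1 + 2 + 2 + 9 + 4 = 18


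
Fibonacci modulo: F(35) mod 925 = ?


F(k) mod 925 for k=1..35:
1, 1, 2, 3, 5, 8, 13, 21, 34, 55, 89, 144, 233, 377, 610, 62, 672, 734, 481, 290, 771, 136, 907, 118, 100, 218, 318, 536, 854, 465, 394, 859, 328, 262, 590
F(35) mod 925 = 590


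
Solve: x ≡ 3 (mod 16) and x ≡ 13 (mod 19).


M = 16*19 = 304
M1 = M/16 = 19, M2 = M/19 = 16
M1^(-1) mod 16 = 11, M2^(-1) mod 19 = 6
x = 3*19*11 + 13*16*6 = 1875
1875 mod 304 = 51
Check: 51 mod 16 = 3 ✓, 51 mod 19 = 13 ✓

x ≡ 51 (mod 304)


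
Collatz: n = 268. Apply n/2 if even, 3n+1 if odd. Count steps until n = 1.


268 → 134 → 67 → 202 → 101 → 304 → 152 → 76 → 38 → 19 → 58 → 29 → 88 → 44 → 22 → 11 → 34 → 17 → 52 → 26 → 13 → 40 → 20 → 10 → 5 → 16 → 8 → 4 → 2 → 1
Total steps = 29

29 steps


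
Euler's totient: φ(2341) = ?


2341 = 2341
Prime factors: 2341
φ(2341) = 2341 × (1-1/2341)
= 2341 × 2340/2341 = 2340

φ(2341) = 2340


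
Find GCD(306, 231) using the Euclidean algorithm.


306 = 1 * 231 + 75
231 = 3 * 75 + 6
75 = 12 * 6 + 3
6 = 2 * 3 + 0
GCD = 3


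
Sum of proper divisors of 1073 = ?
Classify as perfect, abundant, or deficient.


Proper divisors: 1, 29, 37
Sum = 1 + 29 + 37 = 67
67 < 1073 → deficient

s(1073) = 67 (deficient)


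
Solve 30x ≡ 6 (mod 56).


GCD(30, 56) = 2 divides 6
Divide: 15x ≡ 3 (mod 28)
x ≡ 17 (mod 28)


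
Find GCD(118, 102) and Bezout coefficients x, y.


Tabular extended Euclidean (each row: r = 118*s + 102*t):
r=118, s=1, t=0
r=102, s=0, t=1
q=1: r=16, s=1, t=-1   [118*(1) + 102*(-1) = 16]
q=6: r=6, s=-6, t=7   [118*(-6) + 102*(7) = 6]
q=2: r=4, s=13, t=-15   [118*(13) + 102*(-15) = 4]
q=1: r=2, s=-19, t=22   [118*(-19) + 102*(22) = 2]
q=2: r=0, s=51, t=-59   [118*(51) + 102*(-59) = 0]
GCD = 2; from the row with r=2: x=-19, y=22
Check: 118*(-19) + 102*(22) = -2242 + 2244 = 2

GCD = 2, x = -19, y = 22


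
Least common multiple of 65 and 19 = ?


GCD(65, 19) = 1
LCM = 65*19/1 = 1235/1 = 1235

LCM = 1235


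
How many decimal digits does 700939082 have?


700939082 has 9 digits in base 10
floor(log10(700939082)) + 1 = floor(8.8457) + 1 = 9

9 digits (base 10)


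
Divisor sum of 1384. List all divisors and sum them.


Divisors of 1384: 1, 2, 4, 8, 173, 346, 692, 1384
Sum = 1 + 2 + 4 + 8 + 173 + 346 + 692 + 1384 = 2610

σ(1384) = 2610


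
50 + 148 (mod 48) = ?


50 + 148 = 198
198 mod 48 = 6


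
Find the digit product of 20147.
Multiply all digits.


2 × 0 × 1 × 4 × 7 = 0


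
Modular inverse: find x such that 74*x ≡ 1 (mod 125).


Use the extended Euclidean algorithm on (125, 74); each row r = 125*s + 74*t:
r=125, s=1, t=0
r=74, s=0, t=1
q=1: r=51, s=1, t=-1   [125*(1) + 74*(-1) = 51]
q=1: r=23, s=-1, t=2   [125*(-1) + 74*(2) = 23]
q=2: r=5, s=3, t=-5   [125*(3) + 74*(-5) = 5]
q=4: r=3, s=-13, t=22   [125*(-13) + 74*(22) = 3]
q=1: r=2, s=16, t=-27   [125*(16) + 74*(-27) = 2]
q=1: r=1, s=-29, t=49   [125*(-29) + 74*(49) = 1]
q=2: r=0, s=74, t=-125   [125*(74) + 74*(-125) = 0]
GCD = 1 with t = 49, so 74*(49) ≡ 1 (mod 125)
Inverse = 49 mod 125 = 49
Check: 74 * 49 = 3626 ≡ 1 (mod 125)

74^(-1) ≡ 49 (mod 125)


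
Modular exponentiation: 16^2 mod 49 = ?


16^1 mod 49 = 16
16^2 mod 49 = 11


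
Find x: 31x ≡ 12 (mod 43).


GCD(31, 43) = 1, unique solution
a^(-1) mod 43 = 25
x = 25 * 12 mod 43 = 42

x ≡ 42 (mod 43)


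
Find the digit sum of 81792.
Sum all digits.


8 + 1 + 7 + 9 + 2 = 27


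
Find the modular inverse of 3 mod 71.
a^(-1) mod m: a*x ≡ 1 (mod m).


Use the extended Euclidean algorithm on (71, 3); each row r = 71*s + 3*t:
r=71, s=1, t=0
r=3, s=0, t=1
q=23: r=2, s=1, t=-23   [71*(1) + 3*(-23) = 2]
q=1: r=1, s=-1, t=24   [71*(-1) + 3*(24) = 1]
q=2: r=0, s=3, t=-71   [71*(3) + 3*(-71) = 0]
GCD = 1 with t = 24, so 3*(24) ≡ 1 (mod 71)
Inverse = 24 mod 71 = 24
Check: 3 * 24 = 72 ≡ 1 (mod 71)

3^(-1) ≡ 24 (mod 71)


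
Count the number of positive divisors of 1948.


1948 = 2^2 × 487^1
d(1948) = (2+1) × (1+1) = 6

6 divisors


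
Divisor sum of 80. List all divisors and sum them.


Divisors of 80: 1, 2, 4, 5, 8, 10, 16, 20, 40, 80
Sum = 1 + 2 + 4 + 5 + 8 + 10 + 16 + 20 + 40 + 80 = 186

σ(80) = 186


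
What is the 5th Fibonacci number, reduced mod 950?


F(k) mod 950 for k=1..5:
1, 1, 2, 3, 5
F(5) mod 950 = 5


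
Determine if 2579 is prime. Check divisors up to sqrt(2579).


Check divisors up to sqrt(2579) = 50.7839
No divisors found.
2579 is prime.

Yes, 2579 is prime


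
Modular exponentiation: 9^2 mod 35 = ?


9^1 mod 35 = 9
9^2 mod 35 = 11


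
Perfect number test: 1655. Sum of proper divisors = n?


Proper divisors of 1655: 1, 5, 331
Sum = 1 + 5 + 331 = 337

No, 1655 is not perfect (337 ≠ 1655)


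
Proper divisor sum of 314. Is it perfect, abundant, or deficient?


Proper divisors: 1, 2, 157
Sum = 1 + 2 + 157 = 160
160 < 314 → deficient

s(314) = 160 (deficient)


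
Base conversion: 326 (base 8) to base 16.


326 (base 8) = 214 (decimal)
214 (decimal) = D6 (base 16)


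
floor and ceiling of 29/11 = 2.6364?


29/11 = 2.6364
floor = 2
ceil = 3

floor = 2, ceil = 3


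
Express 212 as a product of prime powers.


212 / 2 = 106
106 / 2 = 53
53 / 53 = 1
212 = 2^2 × 53


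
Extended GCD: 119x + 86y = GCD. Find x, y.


Tabular extended Euclidean (each row: r = 119*s + 86*t):
r=119, s=1, t=0
r=86, s=0, t=1
q=1: r=33, s=1, t=-1   [119*(1) + 86*(-1) = 33]
q=2: r=20, s=-2, t=3   [119*(-2) + 86*(3) = 20]
q=1: r=13, s=3, t=-4   [119*(3) + 86*(-4) = 13]
q=1: r=7, s=-5, t=7   [119*(-5) + 86*(7) = 7]
q=1: r=6, s=8, t=-11   [119*(8) + 86*(-11) = 6]
q=1: r=1, s=-13, t=18   [119*(-13) + 86*(18) = 1]
q=6: r=0, s=86, t=-119   [119*(86) + 86*(-119) = 0]
GCD = 1; from the row with r=1: x=-13, y=18
Check: 119*(-13) + 86*(18) = -1547 + 1548 = 1

GCD = 1, x = -13, y = 18


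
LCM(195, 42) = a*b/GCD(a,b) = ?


GCD(195, 42) = 3
LCM = 195*42/3 = 8190/3 = 2730

LCM = 2730


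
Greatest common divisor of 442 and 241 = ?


442 = 1 * 241 + 201
241 = 1 * 201 + 40
201 = 5 * 40 + 1
40 = 40 * 1 + 0
GCD = 1


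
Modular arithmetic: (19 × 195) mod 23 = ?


19 × 195 = 3705
3705 mod 23 = 2


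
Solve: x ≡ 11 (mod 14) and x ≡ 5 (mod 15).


M = 14*15 = 210
M1 = M/14 = 15, M2 = M/15 = 14
M1^(-1) mod 14 = 1, M2^(-1) mod 15 = 14
x = 11*15*1 + 5*14*14 = 1145
1145 mod 210 = 95
Check: 95 mod 14 = 11 ✓, 95 mod 15 = 5 ✓

x ≡ 95 (mod 210)


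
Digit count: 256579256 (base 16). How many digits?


256579256 in base 16 = F4B16B8
Number of digits = 7

7 digits (base 16)


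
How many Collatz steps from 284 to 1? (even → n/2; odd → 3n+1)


284 → 142 → 71 → 214 → 107 → 322 → 161 → 484 → 242 → 121 → 364 → 182 → 91 → 274 → 137 → 412 → 206 → 103 → 310 → 155 → 466 → 233 → 700 → 350 → 175 → 526 → 263 → 790 → 395 → 1186 → 593 → 1780 → 890 → 445 → 1336 → 668 → 334 → 167 → 502 → 251 → 754 → 377 → 1132 → 566 → 283 → 850 → 425 → 1276 → 638 → 319 → 958 → 479 → 1438 → 719 → 2158 → 1079 → 3238 → 1619 → 4858 → 2429 → 7288 → 3644 → 1822 → 911 → 2734 → 1367 → 4102 → 2051 → 6154 → 3077 → 9232 → 4616 → 2308 → 1154 → 577 → 1732 → 866 → 433 → 1300 → 650 → 325 → 976 → 488 → 244 → 122 → 61 → 184 → 92 → 46 → 23 → 70 → 35 → 106 → 53 → 160 → 80 → 40 → 20 → 10 → 5 → 16 → 8 → 4 → 2 → 1
Total steps = 104

104 steps


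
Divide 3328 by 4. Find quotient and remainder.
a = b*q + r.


3328 = 4 * 832 + 0
Check: 3328 + 0 = 3328

q = 832, r = 0


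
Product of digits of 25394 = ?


2 × 5 × 3 × 9 × 4 = 1080


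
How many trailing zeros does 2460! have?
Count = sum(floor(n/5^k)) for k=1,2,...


floor(2460/5) = 492
floor(2460/25) = 98
floor(2460/125) = 19
floor(2460/625) = 3
Total = 612

612 trailing zeros


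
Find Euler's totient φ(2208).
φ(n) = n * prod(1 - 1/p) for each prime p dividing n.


2208 = 2^5 × 3 × 23
Prime factors: 2, 3, 23
φ(2208) = 2208 × (1-1/2) × (1-1/3) × (1-1/23)
= 2208 × 1/2 × 2/3 × 22/23 = 704

φ(2208) = 704


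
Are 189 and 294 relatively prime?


Euclidean algorithm:
294 = 1 * 189 + 105
189 = 1 * 105 + 84
105 = 1 * 84 + 21
84 = 4 * 21 + 0
GCD(189, 294) = 21

No, not coprime (GCD = 21)


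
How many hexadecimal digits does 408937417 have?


408937417 in base 16 = 185FE3C9
Number of digits = 8

8 digits (base 16)


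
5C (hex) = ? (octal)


5C (base 16) = 92 (decimal)
92 (decimal) = 134 (base 8)


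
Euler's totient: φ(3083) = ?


3083 = 3083
Prime factors: 3083
φ(3083) = 3083 × (1-1/3083)
= 3083 × 3082/3083 = 3082

φ(3083) = 3082


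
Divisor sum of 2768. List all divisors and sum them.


Divisors of 2768: 1, 2, 4, 8, 16, 173, 346, 692, 1384, 2768
Sum = 1 + 2 + 4 + 8 + 16 + 173 + 346 + 692 + 1384 + 2768 = 5394

σ(2768) = 5394


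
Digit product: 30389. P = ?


3 × 0 × 3 × 8 × 9 = 0


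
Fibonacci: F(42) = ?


Sequence: 1, 1, 2, 3, 5, 8, 13, 21, 34, 55, 89, 144, 233, 377, 610, 987, 1597, 2584, 4181, 6765, 10946, 17711, 28657, 46368, 75025, 121393, 196418, 317811, 514229, 832040, 1346269, 2178309, 3524578, 5702887, 9227465, 14930352, 24157817, 39088169, 63245986, 102334155, 165580141, 267914296
F(42) = 267914296


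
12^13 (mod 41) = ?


12^1 mod 41 = 12
12^2 mod 41 = 21
12^3 mod 41 = 6
12^4 mod 41 = 31
12^5 mod 41 = 3
12^6 mod 41 = 36
12^7 mod 41 = 22
12^8 mod 41 = 18
12^9 mod 41 = 11
12^10 mod 41 = 9
12^11 mod 41 = 26
12^12 mod 41 = 25
12^13 mod 41 = 13


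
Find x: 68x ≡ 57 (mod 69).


GCD(68, 69) = 1, unique solution
a^(-1) mod 69 = 68
x = 68 * 57 mod 69 = 12

x ≡ 12 (mod 69)


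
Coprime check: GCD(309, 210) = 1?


Euclidean algorithm:
309 = 1 * 210 + 99
210 = 2 * 99 + 12
99 = 8 * 12 + 3
12 = 4 * 3 + 0
GCD(309, 210) = 3

No, not coprime (GCD = 3)


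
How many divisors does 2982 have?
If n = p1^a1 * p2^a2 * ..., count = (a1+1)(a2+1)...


2982 = 2^1 × 3^1 × 7^1 × 71^1
d(2982) = (1+1) × (1+1) × (1+1) × (1+1) = 16

16 divisors


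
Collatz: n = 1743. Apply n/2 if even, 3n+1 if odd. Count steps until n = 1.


1743 → 5230 → 2615 → 7846 → 3923 → 11770 → 5885 → 17656 → 8828 → 4414 → 2207 → 6622 → 3311 → 9934 → 4967 → 14902 → 7451 → 22354 → 11177 → 33532 → 16766 → 8383 → 25150 → 12575 → 37726 → 18863 → 56590 → 28295 → 84886 → 42443 → 127330 → 63665 → 190996 → 95498 → 47749 → 143248 → 71624 → 35812 → 17906 → 8953 → 26860 → 13430 → 6715 → 20146 → 10073 → 30220 → 15110 → 7555 → 22666 → 11333 → 34000 → 17000 → 8500 → 4250 → 2125 → 6376 → 3188 → 1594 → 797 → 2392 → 1196 → 598 → 299 → 898 → 449 → 1348 → 674 → 337 → 1012 → 506 → 253 → 760 → 380 → 190 → 95 → 286 → 143 → 430 → 215 → 646 → 323 → 970 → 485 → 1456 → 728 → 364 → 182 → 91 → 274 → 137 → 412 → 206 → 103 → 310 → 155 → 466 → 233 → 700 → 350 → 175 → 526 → 263 → 790 → 395 → 1186 → 593 → 1780 → 890 → 445 → 1336 → 668 → 334 → 167 → 502 → 251 → 754 → 377 → 1132 → 566 → 283 → 850 → 425 → 1276 → 638 → 319 → 958 → 479 → 1438 → 719 → 2158 → 1079 → 3238 → 1619 → 4858 → 2429 → 7288 → 3644 → 1822 → 911 → 2734 → 1367 → 4102 → 2051 → 6154 → 3077 → 9232 → 4616 → 2308 → 1154 → 577 → 1732 → 866 → 433 → 1300 → 650 → 325 → 976 → 488 → 244 → 122 → 61 → 184 → 92 → 46 → 23 → 70 → 35 → 106 → 53 → 160 → 80 → 40 → 20 → 10 → 5 → 16 → 8 → 4 → 2 → 1
Total steps = 179

179 steps


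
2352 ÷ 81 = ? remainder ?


2352 = 81 * 29 + 3
Check: 2349 + 3 = 2352

q = 29, r = 3


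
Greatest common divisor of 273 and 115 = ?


273 = 2 * 115 + 43
115 = 2 * 43 + 29
43 = 1 * 29 + 14
29 = 2 * 14 + 1
14 = 14 * 1 + 0
GCD = 1


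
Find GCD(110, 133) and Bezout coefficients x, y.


Tabular extended Euclidean (each row: r = 110*s + 133*t):
r=110, s=1, t=0
r=133, s=0, t=1
q=0: r=110, s=1, t=0   [110*(1) + 133*(0) = 110]
q=1: r=23, s=-1, t=1   [110*(-1) + 133*(1) = 23]
q=4: r=18, s=5, t=-4   [110*(5) + 133*(-4) = 18]
q=1: r=5, s=-6, t=5   [110*(-6) + 133*(5) = 5]
q=3: r=3, s=23, t=-19   [110*(23) + 133*(-19) = 3]
q=1: r=2, s=-29, t=24   [110*(-29) + 133*(24) = 2]
q=1: r=1, s=52, t=-43   [110*(52) + 133*(-43) = 1]
q=2: r=0, s=-133, t=110   [110*(-133) + 133*(110) = 0]
GCD = 1; from the row with r=1: x=52, y=-43
Check: 110*(52) + 133*(-43) = 5720 - 5719 = 1

GCD = 1, x = 52, y = -43


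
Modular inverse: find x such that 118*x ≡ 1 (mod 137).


Use the extended Euclidean algorithm on (137, 118); each row r = 137*s + 118*t:
r=137, s=1, t=0
r=118, s=0, t=1
q=1: r=19, s=1, t=-1   [137*(1) + 118*(-1) = 19]
q=6: r=4, s=-6, t=7   [137*(-6) + 118*(7) = 4]
q=4: r=3, s=25, t=-29   [137*(25) + 118*(-29) = 3]
q=1: r=1, s=-31, t=36   [137*(-31) + 118*(36) = 1]
q=3: r=0, s=118, t=-137   [137*(118) + 118*(-137) = 0]
GCD = 1 with t = 36, so 118*(36) ≡ 1 (mod 137)
Inverse = 36 mod 137 = 36
Check: 118 * 36 = 4248 ≡ 1 (mod 137)

118^(-1) ≡ 36 (mod 137)


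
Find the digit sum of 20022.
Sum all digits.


2 + 0 + 0 + 2 + 2 = 6


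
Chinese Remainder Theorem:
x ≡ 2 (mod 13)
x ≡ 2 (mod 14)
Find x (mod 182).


M = 13*14 = 182
M1 = M/13 = 14, M2 = M/14 = 13
M1^(-1) mod 13 = 1, M2^(-1) mod 14 = 13
x = 2*14*1 + 2*13*13 = 366
366 mod 182 = 2
Check: 2 mod 13 = 2 ✓, 2 mod 14 = 2 ✓

x ≡ 2 (mod 182)


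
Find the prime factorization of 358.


358 / 2 = 179
179 / 179 = 1
358 = 2 × 179


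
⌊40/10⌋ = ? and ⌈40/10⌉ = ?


40/10 = 4.0000
floor = 4
ceil = 4

floor = 4, ceil = 4


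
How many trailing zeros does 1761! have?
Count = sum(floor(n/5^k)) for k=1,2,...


floor(1761/5) = 352
floor(1761/25) = 70
floor(1761/125) = 14
floor(1761/625) = 2
Total = 438

438 trailing zeros


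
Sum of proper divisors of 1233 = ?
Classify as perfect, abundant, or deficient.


Proper divisors: 1, 3, 9, 137, 411
Sum = 1 + 3 + 9 + 137 + 411 = 561
561 < 1233 → deficient

s(1233) = 561 (deficient)


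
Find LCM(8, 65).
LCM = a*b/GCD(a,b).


GCD(8, 65) = 1
LCM = 8*65/1 = 520/1 = 520

LCM = 520


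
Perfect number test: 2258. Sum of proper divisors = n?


Proper divisors of 2258: 1, 2, 1129
Sum = 1 + 2 + 1129 = 1132

No, 2258 is not perfect (1132 ≠ 2258)


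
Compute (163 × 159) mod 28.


163 × 159 = 25917
25917 mod 28 = 17


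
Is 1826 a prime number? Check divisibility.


1826 / 2 = 913 (exact division)
1826 is NOT prime.

No, 1826 is not prime


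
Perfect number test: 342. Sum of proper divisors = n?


Proper divisors of 342: 1, 2, 3, 6, 9, 18, 19, 38, 57, 114, 171
Sum = 1 + 2 + 3 + 6 + 9 + 18 + 19 + 38 + 57 + 114 + 171 = 438

No, 342 is not perfect (438 ≠ 342)


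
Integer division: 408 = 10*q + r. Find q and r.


408 = 10 * 40 + 8
Check: 400 + 8 = 408

q = 40, r = 8


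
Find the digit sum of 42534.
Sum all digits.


4 + 2 + 5 + 3 + 4 = 18


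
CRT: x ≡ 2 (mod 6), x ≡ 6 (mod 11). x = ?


M = 6*11 = 66
M1 = M/6 = 11, M2 = M/11 = 6
M1^(-1) mod 6 = 5, M2^(-1) mod 11 = 2
x = 2*11*5 + 6*6*2 = 182
182 mod 66 = 50
Check: 50 mod 6 = 2 ✓, 50 mod 11 = 6 ✓

x ≡ 50 (mod 66)


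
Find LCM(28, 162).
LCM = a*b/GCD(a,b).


GCD(28, 162) = 2
LCM = 28*162/2 = 4536/2 = 2268

LCM = 2268


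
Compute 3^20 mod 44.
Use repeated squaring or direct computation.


3^1 mod 44 = 3
3^2 mod 44 = 9
3^3 mod 44 = 27
3^4 mod 44 = 37
3^5 mod 44 = 23
3^6 mod 44 = 25
3^7 mod 44 = 31
3^8 mod 44 = 5
3^9 mod 44 = 15
3^10 mod 44 = 1
3^11 mod 44 = 3
3^12 mod 44 = 9
3^13 mod 44 = 27
3^14 mod 44 = 37
3^15 mod 44 = 23
3^16 mod 44 = 25
3^17 mod 44 = 31
3^18 mod 44 = 5
3^19 mod 44 = 15
3^20 mod 44 = 1


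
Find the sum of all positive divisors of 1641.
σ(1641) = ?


Divisors of 1641: 1, 3, 547, 1641
Sum = 1 + 3 + 547 + 1641 = 2192

σ(1641) = 2192


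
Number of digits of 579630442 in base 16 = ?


579630442 in base 16 = 228C756A
Number of digits = 8

8 digits (base 16)


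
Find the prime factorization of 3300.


3300 / 2 = 1650
1650 / 2 = 825
825 / 3 = 275
275 / 5 = 55
55 / 5 = 11
11 / 11 = 1
3300 = 2^2 × 3 × 5^2 × 11


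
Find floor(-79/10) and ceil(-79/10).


-79/10 = -7.9000
floor = -8
ceil = -7

floor = -8, ceil = -7


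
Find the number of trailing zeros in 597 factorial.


floor(597/5) = 119
floor(597/25) = 23
floor(597/125) = 4
Total = 146

146 trailing zeros


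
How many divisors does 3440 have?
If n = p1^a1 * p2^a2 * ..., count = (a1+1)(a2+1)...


3440 = 2^4 × 5^1 × 43^1
d(3440) = (4+1) × (1+1) × (1+1) = 20

20 divisors


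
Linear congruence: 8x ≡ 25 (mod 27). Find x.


GCD(8, 27) = 1, unique solution
a^(-1) mod 27 = 17
x = 17 * 25 mod 27 = 20

x ≡ 20 (mod 27)


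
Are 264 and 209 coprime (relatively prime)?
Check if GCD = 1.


Euclidean algorithm:
264 = 1 * 209 + 55
209 = 3 * 55 + 44
55 = 1 * 44 + 11
44 = 4 * 11 + 0
GCD(264, 209) = 11

No, not coprime (GCD = 11)


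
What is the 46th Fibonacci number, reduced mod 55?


F(k) mod 55 for k=1..46:
1, 1, 2, 3, 5, 8, 13, 21, 34, 0, 34, 34, 13, 47, 5, 52, 2, 54, 1, 0, 1, 1, 2, 3, 5, 8, 13, 21, 34, 0, 34, 34, 13, 47, 5, 52, 2, 54, 1, 0, 1, 1, 2, 3, 5, 8
F(46) mod 55 = 8


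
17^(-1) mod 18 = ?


Use the extended Euclidean algorithm on (18, 17); each row r = 18*s + 17*t:
r=18, s=1, t=0
r=17, s=0, t=1
q=1: r=1, s=1, t=-1   [18*(1) + 17*(-1) = 1]
q=17: r=0, s=-17, t=18   [18*(-17) + 17*(18) = 0]
GCD = 1 with t = -1, so 17*(-1) ≡ 1 (mod 18)
Inverse = -1 mod 18 = 17
Check: 17 * 17 = 289 ≡ 1 (mod 18)

17^(-1) ≡ 17 (mod 18)


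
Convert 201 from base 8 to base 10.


201 (base 8) = 129 (decimal)
129 (decimal) = 129 (base 10)


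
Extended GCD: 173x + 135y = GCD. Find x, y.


Tabular extended Euclidean (each row: r = 173*s + 135*t):
r=173, s=1, t=0
r=135, s=0, t=1
q=1: r=38, s=1, t=-1   [173*(1) + 135*(-1) = 38]
q=3: r=21, s=-3, t=4   [173*(-3) + 135*(4) = 21]
q=1: r=17, s=4, t=-5   [173*(4) + 135*(-5) = 17]
q=1: r=4, s=-7, t=9   [173*(-7) + 135*(9) = 4]
q=4: r=1, s=32, t=-41   [173*(32) + 135*(-41) = 1]
q=4: r=0, s=-135, t=173   [173*(-135) + 135*(173) = 0]
GCD = 1; from the row with r=1: x=32, y=-41
Check: 173*(32) + 135*(-41) = 5536 - 5535 = 1

GCD = 1, x = 32, y = -41


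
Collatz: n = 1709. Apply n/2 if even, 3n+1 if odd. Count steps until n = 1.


1709 → 5128 → 2564 → 1282 → 641 → 1924 → 962 → 481 → 1444 → 722 → 361 → 1084 → 542 → 271 → 814 → 407 → 1222 → 611 → 1834 → 917 → 2752 → 1376 → 688 → 344 → 172 → 86 → 43 → 130 → 65 → 196 → 98 → 49 → 148 → 74 → 37 → 112 → 56 → 28 → 14 → 7 → 22 → 11 → 34 → 17 → 52 → 26 → 13 → 40 → 20 → 10 → 5 → 16 → 8 → 4 → 2 → 1
Total steps = 55

55 steps


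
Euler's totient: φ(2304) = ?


2304 = 2^8 × 3^2
Prime factors: 2, 3
φ(2304) = 2304 × (1-1/2) × (1-1/3)
= 2304 × 1/2 × 2/3 = 768

φ(2304) = 768


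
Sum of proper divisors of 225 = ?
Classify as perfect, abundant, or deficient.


Proper divisors: 1, 3, 5, 9, 15, 25, 45, 75
Sum = 1 + 3 + 5 + 9 + 15 + 25 + 45 + 75 = 178
178 < 225 → deficient

s(225) = 178 (deficient)


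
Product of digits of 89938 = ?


8 × 9 × 9 × 3 × 8 = 15552


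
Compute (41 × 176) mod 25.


41 × 176 = 7216
7216 mod 25 = 16


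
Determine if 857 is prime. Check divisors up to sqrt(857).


Check divisors up to sqrt(857) = 29.2746
No divisors found.
857 is prime.

Yes, 857 is prime


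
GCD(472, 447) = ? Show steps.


472 = 1 * 447 + 25
447 = 17 * 25 + 22
25 = 1 * 22 + 3
22 = 7 * 3 + 1
3 = 3 * 1 + 0
GCD = 1


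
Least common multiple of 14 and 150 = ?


GCD(14, 150) = 2
LCM = 14*150/2 = 2100/2 = 1050

LCM = 1050


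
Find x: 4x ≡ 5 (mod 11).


GCD(4, 11) = 1, unique solution
a^(-1) mod 11 = 3
x = 3 * 5 mod 11 = 4

x ≡ 4 (mod 11)


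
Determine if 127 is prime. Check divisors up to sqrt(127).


Check divisors up to sqrt(127) = 11.2694
No divisors found.
127 is prime.

Yes, 127 is prime


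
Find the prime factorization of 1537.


1537 / 29 = 53
53 / 53 = 1
1537 = 29 × 53


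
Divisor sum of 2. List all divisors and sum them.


Divisors of 2: 1, 2
Sum = 1 + 2 = 3

σ(2) = 3


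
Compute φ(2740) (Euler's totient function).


2740 = 2^2 × 5 × 137
Prime factors: 2, 5, 137
φ(2740) = 2740 × (1-1/2) × (1-1/5) × (1-1/137)
= 2740 × 1/2 × 4/5 × 136/137 = 1088

φ(2740) = 1088


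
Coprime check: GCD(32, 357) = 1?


Euclidean algorithm:
357 = 11 * 32 + 5
32 = 6 * 5 + 2
5 = 2 * 2 + 1
2 = 2 * 1 + 0
GCD(32, 357) = 1

Yes, coprime (GCD = 1)


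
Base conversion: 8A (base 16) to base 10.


8A (base 16) = 138 (decimal)
138 (decimal) = 138 (base 10)


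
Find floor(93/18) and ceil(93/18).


93/18 = 5.1667
floor = 5
ceil = 6

floor = 5, ceil = 6


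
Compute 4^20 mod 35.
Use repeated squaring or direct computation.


4^1 mod 35 = 4
4^2 mod 35 = 16
4^3 mod 35 = 29
4^4 mod 35 = 11
4^5 mod 35 = 9
4^6 mod 35 = 1
4^7 mod 35 = 4
4^8 mod 35 = 16
4^9 mod 35 = 29
4^10 mod 35 = 11
4^11 mod 35 = 9
4^12 mod 35 = 1
4^13 mod 35 = 4
4^14 mod 35 = 16
4^15 mod 35 = 29
4^16 mod 35 = 11
4^17 mod 35 = 9
4^18 mod 35 = 1
4^19 mod 35 = 4
4^20 mod 35 = 16


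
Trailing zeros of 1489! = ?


floor(1489/5) = 297
floor(1489/25) = 59
floor(1489/125) = 11
floor(1489/625) = 2
Total = 369

369 trailing zeros


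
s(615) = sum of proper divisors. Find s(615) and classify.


Proper divisors: 1, 3, 5, 15, 41, 123, 205
Sum = 1 + 3 + 5 + 15 + 41 + 123 + 205 = 393
393 < 615 → deficient

s(615) = 393 (deficient)


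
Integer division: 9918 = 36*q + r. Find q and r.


9918 = 36 * 275 + 18
Check: 9900 + 18 = 9918

q = 275, r = 18


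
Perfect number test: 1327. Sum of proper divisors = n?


Proper divisors of 1327: 1
Sum = 1 = 1

No, 1327 is not perfect (1 ≠ 1327)


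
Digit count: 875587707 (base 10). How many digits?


875587707 has 9 digits in base 10
floor(log10(875587707)) + 1 = floor(8.9423) + 1 = 9

9 digits (base 10)


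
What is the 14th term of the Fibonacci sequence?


Sequence: 1, 1, 2, 3, 5, 8, 13, 21, 34, 55, 89, 144, 233, 377
F(14) = 377


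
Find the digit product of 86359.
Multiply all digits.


8 × 6 × 3 × 5 × 9 = 6480


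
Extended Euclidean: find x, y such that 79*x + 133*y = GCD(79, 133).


Tabular extended Euclidean (each row: r = 79*s + 133*t):
r=79, s=1, t=0
r=133, s=0, t=1
q=0: r=79, s=1, t=0   [79*(1) + 133*(0) = 79]
q=1: r=54, s=-1, t=1   [79*(-1) + 133*(1) = 54]
q=1: r=25, s=2, t=-1   [79*(2) + 133*(-1) = 25]
q=2: r=4, s=-5, t=3   [79*(-5) + 133*(3) = 4]
q=6: r=1, s=32, t=-19   [79*(32) + 133*(-19) = 1]
q=4: r=0, s=-133, t=79   [79*(-133) + 133*(79) = 0]
GCD = 1; from the row with r=1: x=32, y=-19
Check: 79*(32) + 133*(-19) = 2528 - 2527 = 1

GCD = 1, x = 32, y = -19
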